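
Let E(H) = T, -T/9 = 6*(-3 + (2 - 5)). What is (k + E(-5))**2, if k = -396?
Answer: 5184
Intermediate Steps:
T = 324 (T = -54*(-3 + (2 - 5)) = -54*(-3 - 3) = -54*(-6) = -9*(-36) = 324)
E(H) = 324
(k + E(-5))**2 = (-396 + 324)**2 = (-72)**2 = 5184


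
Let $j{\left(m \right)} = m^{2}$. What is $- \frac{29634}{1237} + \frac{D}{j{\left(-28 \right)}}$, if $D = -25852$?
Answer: $- \frac{13802995}{242452} \approx -56.931$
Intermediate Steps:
$- \frac{29634}{1237} + \frac{D}{j{\left(-28 \right)}} = - \frac{29634}{1237} - \frac{25852}{\left(-28\right)^{2}} = \left(-29634\right) \frac{1}{1237} - \frac{25852}{784} = - \frac{29634}{1237} - \frac{6463}{196} = - \frac{13802995}{242452}$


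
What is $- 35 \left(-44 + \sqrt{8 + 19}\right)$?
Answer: $1540 - 105 \sqrt{3} \approx 1358.1$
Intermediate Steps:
$- 35 \left(-44 + \sqrt{8 + 19}\right) = - 35 \left(-44 + \sqrt{27}\right) = - 35 \left(-44 + 3 \sqrt{3}\right) = 1540 - 105 \sqrt{3}$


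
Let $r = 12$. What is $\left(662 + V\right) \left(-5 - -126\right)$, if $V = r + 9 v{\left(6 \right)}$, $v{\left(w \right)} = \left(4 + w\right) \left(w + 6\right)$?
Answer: $212234$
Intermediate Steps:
$v{\left(w \right)} = \left(4 + w\right) \left(6 + w\right)$
$V = 1092$ ($V = 12 + 9 \left(24 + 6^{2} + 10 \cdot 6\right) = 12 + 9 \left(24 + 36 + 60\right) = 12 + 9 \cdot 120 = 12 + 1080 = 1092$)
$\left(662 + V\right) \left(-5 - -126\right) = \left(662 + 1092\right) \left(-5 - -126\right) = 1754 \left(-5 + 126\right) = 1754 \cdot 121 = 212234$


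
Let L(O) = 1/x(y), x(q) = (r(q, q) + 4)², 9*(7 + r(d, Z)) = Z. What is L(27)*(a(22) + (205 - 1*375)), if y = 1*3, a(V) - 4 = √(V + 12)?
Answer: -747/32 + 9*√34/64 ≈ -22.524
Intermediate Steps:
r(d, Z) = -7 + Z/9
a(V) = 4 + √(12 + V) (a(V) = 4 + √(V + 12) = 4 + √(12 + V))
y = 3
x(q) = (-3 + q/9)² (x(q) = ((-7 + q/9) + 4)² = (-3 + q/9)²)
L(O) = 9/64 (L(O) = 1/((-27 + 3)²/81) = 1/((1/81)*(-24)²) = 1/((1/81)*576) = 1/(64/9) = 9/64)
L(27)*(a(22) + (205 - 1*375)) = 9*((4 + √(12 + 22)) + (205 - 1*375))/64 = 9*((4 + √34) + (205 - 375))/64 = 9*((4 + √34) - 170)/64 = 9*(-166 + √34)/64 = -747/32 + 9*√34/64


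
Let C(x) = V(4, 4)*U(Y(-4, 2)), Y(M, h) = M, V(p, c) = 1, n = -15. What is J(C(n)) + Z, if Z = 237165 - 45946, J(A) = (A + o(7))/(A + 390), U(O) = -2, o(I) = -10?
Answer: 18548240/97 ≈ 1.9122e+5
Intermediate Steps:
C(x) = -2 (C(x) = 1*(-2) = -2)
J(A) = (-10 + A)/(390 + A) (J(A) = (A - 10)/(A + 390) = (-10 + A)/(390 + A))
Z = 191219
J(C(n)) + Z = (-10 - 2)/(390 - 2) + 191219 = -12/388 + 191219 = (1/388)*(-12) + 191219 = -3/97 + 191219 = 18548240/97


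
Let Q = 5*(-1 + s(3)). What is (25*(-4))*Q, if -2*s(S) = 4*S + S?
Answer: 4250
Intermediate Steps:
s(S) = -5*S/2 (s(S) = -(4*S + S)/2 = -5*S/2)
Q = -85/2 (Q = 5*(-1 - 5/2*3) = 5*(-1 - 15/2) = 5*(-17/2) = -85/2 ≈ -42.500)
(25*(-4))*Q = (25*(-4))*(-85/2) = -100*(-85/2) = 4250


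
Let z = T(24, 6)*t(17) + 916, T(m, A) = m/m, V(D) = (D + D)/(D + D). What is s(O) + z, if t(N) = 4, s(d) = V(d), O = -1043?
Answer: 921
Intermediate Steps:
V(D) = 1 (V(D) = (2*D)/((2*D)) = (2*D)*(1/(2*D)) = 1)
s(d) = 1
T(m, A) = 1
z = 920 (z = 1*4 + 916 = 4 + 916 = 920)
s(O) + z = 1 + 920 = 921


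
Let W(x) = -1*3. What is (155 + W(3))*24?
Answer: 3648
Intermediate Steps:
W(x) = -3
(155 + W(3))*24 = (155 - 3)*24 = 152*24 = 3648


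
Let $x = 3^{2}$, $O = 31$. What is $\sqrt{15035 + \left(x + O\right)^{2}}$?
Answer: $\sqrt{16635} \approx 128.98$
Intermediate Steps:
$x = 9$
$\sqrt{15035 + \left(x + O\right)^{2}} = \sqrt{15035 + \left(9 + 31\right)^{2}} = \sqrt{15035 + 40^{2}} = \sqrt{15035 + 1600} = \sqrt{16635}$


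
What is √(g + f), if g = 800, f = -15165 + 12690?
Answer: 5*I*√67 ≈ 40.927*I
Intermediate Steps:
f = -2475
√(g + f) = √(800 - 2475) = √(-1675) = 5*I*√67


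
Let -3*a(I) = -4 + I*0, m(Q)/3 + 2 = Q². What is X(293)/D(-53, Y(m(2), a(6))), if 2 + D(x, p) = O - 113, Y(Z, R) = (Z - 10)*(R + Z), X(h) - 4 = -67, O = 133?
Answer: -7/2 ≈ -3.5000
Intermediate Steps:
m(Q) = -6 + 3*Q²
X(h) = -63 (X(h) = 4 - 67 = -63)
a(I) = 4/3 (a(I) = -(-4 + I*0)/3 = -(-4 + 0)/3 = -⅓*(-4) = 4/3)
Y(Z, R) = (-10 + Z)*(R + Z)
D(x, p) = 18 (D(x, p) = -2 + (133 - 113) = -2 + 20 = 18)
X(293)/D(-53, Y(m(2), a(6))) = -63/18 = -63*1/18 = -7/2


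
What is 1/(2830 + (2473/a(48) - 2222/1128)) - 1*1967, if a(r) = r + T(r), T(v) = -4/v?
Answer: -1836916928213/933867439 ≈ -1967.0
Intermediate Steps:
a(r) = r - 4/r
1/(2830 + (2473/a(48) - 2222/1128)) - 1*1967 = 1/(2830 + (2473/(48 - 4/48) - 2222/1128)) - 1*1967 = 1/(2830 + (2473/(48 - 4*1/48) - 2222*1/1128)) - 1967 = 1/(2830 + (2473/(48 - 1/12) - 1111/564)) - 1967 = 1/(2830 + (2473/(575/12) - 1111/564)) - 1967 = 1/(2830 + (2473*(12/575) - 1111/564)) - 1967 = 1/(2830 + (29676/575 - 1111/564)) - 1967 = 1/(2830 + 16098439/324300) - 1967 = 1/(933867439/324300) - 1967 = 324300/933867439 - 1967 = -1836916928213/933867439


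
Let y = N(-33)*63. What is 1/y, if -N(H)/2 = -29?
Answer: 1/3654 ≈ 0.00027367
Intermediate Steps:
N(H) = 58 (N(H) = -2*(-29) = 58)
y = 3654 (y = 58*63 = 3654)
1/y = 1/3654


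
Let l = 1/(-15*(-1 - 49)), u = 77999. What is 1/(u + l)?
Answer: 750/58499251 ≈ 1.2821e-5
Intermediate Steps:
l = 1/750 (l = 1/(-15*(-50)) = 1/750 ≈ 0.0013333)
1/(u + l) = 1/(77999 + 1/750) = 1/(58499251/750) = 750/58499251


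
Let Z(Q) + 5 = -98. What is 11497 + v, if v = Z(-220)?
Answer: 11394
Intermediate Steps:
Z(Q) = -103 (Z(Q) = -5 - 98 = -103)
v = -103
11497 + v = 11497 - 103 = 11394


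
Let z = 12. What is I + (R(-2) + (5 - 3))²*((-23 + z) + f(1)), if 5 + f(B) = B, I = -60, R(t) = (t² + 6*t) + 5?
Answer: -75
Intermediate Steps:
R(t) = 5 + t² + 6*t
f(B) = -5 + B
I + (R(-2) + (5 - 3))²*((-23 + z) + f(1)) = -60 + ((5 + (-2)² + 6*(-2)) + (5 - 3))²*((-23 + 12) + (-5 + 1)) = -60 + ((5 + 4 - 12) + 2)²*(-11 - 4) = -60 + (-3 + 2)²*(-15) = -60 + (-1)²*(-15) = -60 + 1*(-15) = -60 - 15 = -75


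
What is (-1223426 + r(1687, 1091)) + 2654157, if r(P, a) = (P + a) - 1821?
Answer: 1431688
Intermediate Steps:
r(P, a) = -1821 + P + a
(-1223426 + r(1687, 1091)) + 2654157 = (-1223426 + (-1821 + 1687 + 1091)) + 2654157 = (-1223426 + 957) + 2654157 = -1222469 + 2654157 = 1431688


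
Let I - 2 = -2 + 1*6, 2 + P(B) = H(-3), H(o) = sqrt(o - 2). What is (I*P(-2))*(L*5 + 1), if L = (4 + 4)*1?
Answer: -492 + 246*I*sqrt(5) ≈ -492.0 + 550.07*I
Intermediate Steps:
H(o) = sqrt(-2 + o)
P(B) = -2 + I*sqrt(5) (P(B) = -2 + sqrt(-2 - 3) = -2 + sqrt(-5) = -2 + I*sqrt(5))
L = 8 (L = 8*1 = 8)
I = 6 (I = 2 + (-2 + 1*6) = 2 + (-2 + 6) = 2 + 4 = 6)
(I*P(-2))*(L*5 + 1) = (6*(-2 + I*sqrt(5)))*(8*5 + 1) = (-12 + 6*I*sqrt(5))*(40 + 1) = (-12 + 6*I*sqrt(5))*41 = -492 + 246*I*sqrt(5)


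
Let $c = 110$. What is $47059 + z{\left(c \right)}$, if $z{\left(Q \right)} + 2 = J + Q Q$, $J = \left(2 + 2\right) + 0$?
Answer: $59161$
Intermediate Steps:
$J = 4$ ($J = 4 + 0 = 4$)
$z{\left(Q \right)} = 2 + Q^{2}$ ($z{\left(Q \right)} = -2 + \left(4 + Q Q\right) = -2 + \left(4 + Q^{2}\right) = 2 + Q^{2}$)
$47059 + z{\left(c \right)} = 47059 + \left(2 + 110^{2}\right) = 47059 + \left(2 + 12100\right) = 47059 + 12102 = 59161$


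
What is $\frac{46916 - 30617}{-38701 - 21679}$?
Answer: $- \frac{16299}{60380} \approx -0.26994$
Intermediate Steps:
$\frac{46916 - 30617}{-38701 - 21679} = \frac{16299}{-60380} = 16299 \left(- \frac{1}{60380}\right) = - \frac{16299}{60380}$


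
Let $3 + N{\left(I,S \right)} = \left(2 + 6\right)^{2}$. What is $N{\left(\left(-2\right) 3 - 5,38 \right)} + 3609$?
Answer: $3670$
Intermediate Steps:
$N{\left(I,S \right)} = 61$ ($N{\left(I,S \right)} = -3 + \left(2 + 6\right)^{2} = -3 + 8^{2} = -3 + 64 = 61$)
$N{\left(\left(-2\right) 3 - 5,38 \right)} + 3609 = 61 + 3609 = 3670$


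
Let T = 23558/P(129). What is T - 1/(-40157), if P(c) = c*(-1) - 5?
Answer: -473009236/2690519 ≈ -175.81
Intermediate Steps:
P(c) = -5 - c (P(c) = -c - 5 = -5 - c)
T = -11779/67 (T = 23558/(-5 - 1*129) = 23558/(-5 - 129) = 23558/(-134) = 23558*(-1/134) = -11779/67 ≈ -175.81)
T - 1/(-40157) = -11779/67 - 1/(-40157) = -11779/67 - 1*(-1/40157) = -11779/67 + 1/40157 = -473009236/2690519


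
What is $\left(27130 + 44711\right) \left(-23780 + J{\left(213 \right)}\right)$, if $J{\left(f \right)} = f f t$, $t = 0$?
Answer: $-1708378980$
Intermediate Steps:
$J{\left(f \right)} = 0$ ($J{\left(f \right)} = f f 0 = f^{2} \cdot 0 = 0$)
$\left(27130 + 44711\right) \left(-23780 + J{\left(213 \right)}\right) = \left(27130 + 44711\right) \left(-23780 + 0\right) = 71841 \left(-23780\right) = -1708378980$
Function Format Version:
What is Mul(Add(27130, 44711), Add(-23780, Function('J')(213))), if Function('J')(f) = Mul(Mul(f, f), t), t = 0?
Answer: -1708378980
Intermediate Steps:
Function('J')(f) = 0 (Function('J')(f) = Mul(Mul(f, f), 0) = Mul(Pow(f, 2), 0) = 0)
Mul(Add(27130, 44711), Add(-23780, Function('J')(213))) = Mul(Add(27130, 44711), Add(-23780, 0)) = Mul(71841, -23780) = -1708378980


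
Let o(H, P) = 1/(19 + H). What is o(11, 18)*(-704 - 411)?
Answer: -223/6 ≈ -37.167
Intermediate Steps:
o(11, 18)*(-704 - 411) = (-704 - 411)/(19 + 11) = -1115/30 = (1/30)*(-1115) = -223/6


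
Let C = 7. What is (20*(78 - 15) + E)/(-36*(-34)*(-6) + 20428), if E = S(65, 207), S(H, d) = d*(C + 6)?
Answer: 3951/13084 ≈ 0.30197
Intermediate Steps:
S(H, d) = 13*d (S(H, d) = d*(7 + 6) = d*13 = 13*d)
E = 2691 (E = 13*207 = 2691)
(20*(78 - 15) + E)/(-36*(-34)*(-6) + 20428) = (20*(78 - 15) + 2691)/(-36*(-34)*(-6) + 20428) = (20*63 + 2691)/(1224*(-6) + 20428) = (1260 + 2691)/(-7344 + 20428) = 3951/13084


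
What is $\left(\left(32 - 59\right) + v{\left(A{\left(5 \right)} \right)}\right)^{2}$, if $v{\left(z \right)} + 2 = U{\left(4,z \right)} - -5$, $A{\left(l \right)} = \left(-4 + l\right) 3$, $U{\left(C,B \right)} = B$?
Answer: $441$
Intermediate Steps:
$A{\left(l \right)} = -12 + 3 l$
$v{\left(z \right)} = 3 + z$ ($v{\left(z \right)} = -2 + \left(z - -5\right) = -2 + \left(z + 5\right) = -2 + \left(5 + z\right) = 3 + z$)
$\left(\left(32 - 59\right) + v{\left(A{\left(5 \right)} \right)}\right)^{2} = \left(\left(32 - 59\right) + \left(3 + \left(-12 + 3 \cdot 5\right)\right)\right)^{2} = \left(\left(32 - 59\right) + \left(3 + \left(-12 + 15\right)\right)\right)^{2} = \left(-27 + \left(3 + 3\right)\right)^{2} = \left(-27 + 6\right)^{2} = \left(-21\right)^{2} = 441$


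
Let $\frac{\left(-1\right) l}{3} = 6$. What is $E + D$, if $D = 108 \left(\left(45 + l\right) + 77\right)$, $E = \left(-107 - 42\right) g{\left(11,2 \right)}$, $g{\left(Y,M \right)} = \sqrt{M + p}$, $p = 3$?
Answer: $11232 - 149 \sqrt{5} \approx 10899.0$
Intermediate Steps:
$l = -18$ ($l = \left(-3\right) 6 = -18$)
$g{\left(Y,M \right)} = \sqrt{3 + M}$ ($g{\left(Y,M \right)} = \sqrt{M + 3} = \sqrt{3 + M}$)
$E = - 149 \sqrt{5}$ ($E = \left(-107 - 42\right) \sqrt{3 + 2} = - 149 \sqrt{5} \approx -333.17$)
$D = 11232$ ($D = 108 \left(\left(45 - 18\right) + 77\right) = 108 \left(27 + 77\right) = 108 \cdot 104 = 11232$)
$E + D = - 149 \sqrt{5} + 11232 = 11232 - 149 \sqrt{5}$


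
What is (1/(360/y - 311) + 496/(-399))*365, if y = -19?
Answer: -1137706825/2501331 ≈ -454.84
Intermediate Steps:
(1/(360/y - 311) + 496/(-399))*365 = (1/(360/(-19) - 311) + 496/(-399))*365 = (1/(360*(-1/19) - 311) + 496*(-1/399))*365 = (1/(-360/19 - 311) - 496/399)*365 = (1/(-6269/19) - 496/399)*365 = (-19/6269 - 496/399)*365 = -3117005/2501331*365 = -1137706825/2501331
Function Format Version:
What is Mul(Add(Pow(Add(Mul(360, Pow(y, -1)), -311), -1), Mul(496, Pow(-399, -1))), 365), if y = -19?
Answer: Rational(-1137706825, 2501331) ≈ -454.84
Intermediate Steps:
Mul(Add(Pow(Add(Mul(360, Pow(y, -1)), -311), -1), Mul(496, Pow(-399, -1))), 365) = Mul(Add(Pow(Add(Mul(360, Pow(-19, -1)), -311), -1), Mul(496, Pow(-399, -1))), 365) = Mul(Add(Pow(Add(Mul(360, Rational(-1, 19)), -311), -1), Mul(496, Rational(-1, 399))), 365) = Mul(Add(Pow(Add(Rational(-360, 19), -311), -1), Rational(-496, 399)), 365) = Mul(Add(Pow(Rational(-6269, 19), -1), Rational(-496, 399)), 365) = Mul(Add(Rational(-19, 6269), Rational(-496, 399)), 365) = Mul(Rational(-3117005, 2501331), 365) = Rational(-1137706825, 2501331)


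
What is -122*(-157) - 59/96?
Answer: 1838725/96 ≈ 19153.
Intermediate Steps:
-122*(-157) - 59/96 = 19154 - 59*1/96 = 19154 - 59/96 = 1838725/96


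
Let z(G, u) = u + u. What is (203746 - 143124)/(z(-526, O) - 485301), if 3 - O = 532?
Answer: -60622/486359 ≈ -0.12464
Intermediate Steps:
O = -529 (O = 3 - 1*532 = 3 - 532 = -529)
z(G, u) = 2*u
(203746 - 143124)/(z(-526, O) - 485301) = (203746 - 143124)/(2*(-529) - 485301) = 60622/(-1058 - 485301) = 60622/(-486359) = 60622*(-1/486359) = -60622/486359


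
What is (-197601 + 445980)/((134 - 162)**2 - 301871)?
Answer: -248379/301087 ≈ -0.82494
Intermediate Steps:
(-197601 + 445980)/((134 - 162)**2 - 301871) = 248379/((-28)**2 - 301871) = 248379/(784 - 301871) = 248379/(-301087) = 248379*(-1/301087) = -248379/301087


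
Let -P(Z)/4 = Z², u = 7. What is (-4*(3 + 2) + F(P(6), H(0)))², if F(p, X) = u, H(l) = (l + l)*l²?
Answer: 169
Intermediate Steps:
H(l) = 2*l³ (H(l) = (2*l)*l² = 2*l³)
P(Z) = -4*Z²
F(p, X) = 7
(-4*(3 + 2) + F(P(6), H(0)))² = (-4*(3 + 2) + 7)² = (-4*5 + 7)² = (-20 + 7)² = (-13)² = 169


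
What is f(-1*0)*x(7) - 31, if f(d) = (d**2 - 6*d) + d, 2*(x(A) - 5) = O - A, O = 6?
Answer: -31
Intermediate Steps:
x(A) = 8 - A/2 (x(A) = 5 + (6 - A)/2 = 5 + (3 - A/2) = 8 - A/2)
f(d) = d**2 - 5*d
f(-1*0)*x(7) - 31 = ((-1*0)*(-5 - 1*0))*(8 - 1/2*7) - 31 = (0*(-5 + 0))*(8 - 7/2) - 31 = (0*(-5))*(9/2) - 31 = 0*(9/2) - 31 = 0 - 31 = -31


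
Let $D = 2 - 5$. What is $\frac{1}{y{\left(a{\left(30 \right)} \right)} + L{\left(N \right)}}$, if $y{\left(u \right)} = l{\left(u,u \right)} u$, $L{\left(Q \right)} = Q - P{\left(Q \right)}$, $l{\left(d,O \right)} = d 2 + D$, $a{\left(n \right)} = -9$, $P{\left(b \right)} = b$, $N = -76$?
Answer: $\frac{1}{189} \approx 0.005291$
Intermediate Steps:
$D = -3$ ($D = 2 - 5 = -3$)
$l{\left(d,O \right)} = -3 + 2 d$ ($l{\left(d,O \right)} = d 2 - 3 = 2 d - 3 = -3 + 2 d$)
$L{\left(Q \right)} = 0$ ($L{\left(Q \right)} = Q - Q = 0$)
$y{\left(u \right)} = u \left(-3 + 2 u\right)$ ($y{\left(u \right)} = \left(-3 + 2 u\right) u = u \left(-3 + 2 u\right)$)
$\frac{1}{y{\left(a{\left(30 \right)} \right)} + L{\left(N \right)}} = \frac{1}{- 9 \left(-3 + 2 \left(-9\right)\right) + 0} = \frac{1}{- 9 \left(-3 - 18\right) + 0} = \frac{1}{\left(-9\right) \left(-21\right) + 0} = \frac{1}{189 + 0} = \frac{1}{189}$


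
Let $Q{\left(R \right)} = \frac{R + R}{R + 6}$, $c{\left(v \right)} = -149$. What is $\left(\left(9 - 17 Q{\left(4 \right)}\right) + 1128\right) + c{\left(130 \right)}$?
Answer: $\frac{4872}{5} \approx 974.4$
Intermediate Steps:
$Q{\left(R \right)} = \frac{2 R}{6 + R}$
$\left(\left(9 - 17 Q{\left(4 \right)}\right) + 1128\right) + c{\left(130 \right)} = \left(\left(9 - 17 \cdot 2 \cdot 4 \frac{1}{6 + 4}\right) + 1128\right) - 149 = \left(\left(9 - 17 \cdot 2 \cdot 4 \cdot \frac{1}{10}\right) + 1128\right) - 149 = \left(\left(9 - \frac{68}{5}\right) + 1128\right) - 149 = \left(- \frac{23}{5} + 1128\right) - 149 = \frac{5617}{5} - 149 = \frac{4872}{5}$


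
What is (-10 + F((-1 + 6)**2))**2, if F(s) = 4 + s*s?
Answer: 383161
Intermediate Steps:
F(s) = 4 + s**2
(-10 + F((-1 + 6)**2))**2 = (-10 + (4 + ((-1 + 6)**2)**2))**2 = (-10 + (4 + (5**2)**2))**2 = (-10 + (4 + 25**2))**2 = (-10 + (4 + 625))**2 = (-10 + 629)**2 = 619**2 = 383161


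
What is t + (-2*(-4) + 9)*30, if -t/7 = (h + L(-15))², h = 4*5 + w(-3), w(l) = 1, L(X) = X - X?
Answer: -2577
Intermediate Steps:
L(X) = 0
h = 21 (h = 4*5 + 1 = 20 + 1 = 21)
t = -3087 (t = -7*(21 + 0)² = -7*21² = -7*441 = -3087)
t + (-2*(-4) + 9)*30 = -3087 + (-2*(-4) + 9)*30 = -3087 + (8 + 9)*30 = -3087 + 17*30 = -3087 + 510 = -2577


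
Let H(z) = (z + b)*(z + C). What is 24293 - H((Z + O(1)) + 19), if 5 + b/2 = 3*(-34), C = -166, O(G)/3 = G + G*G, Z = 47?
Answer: 10945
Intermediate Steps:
O(G) = 3*G + 3*G**2 (O(G) = 3*(G + G*G) = 3*(G + G**2) = 3*G + 3*G**2)
b = -214 (b = -10 + 2*(3*(-34)) = -10 + 2*(-102) = -10 - 204 = -214)
H(z) = (-214 + z)*(-166 + z) (H(z) = (z - 214)*(z - 166) = (-214 + z)*(-166 + z))
24293 - H((Z + O(1)) + 19) = 24293 - (35524 + ((47 + 3*1*(1 + 1)) + 19)**2 - 380*((47 + 3*1*(1 + 1)) + 19)) = 24293 - (35524 + ((47 + 3*1*2) + 19)**2 - 380*((47 + 3*1*2) + 19)) = 24293 - (35524 + ((47 + 6) + 19)**2 - 380*((47 + 6) + 19)) = 24293 - (35524 + (53 + 19)**2 - 380*(53 + 19)) = 24293 - (35524 + 72**2 - 380*72) = 24293 - (35524 + 5184 - 27360) = 24293 - 1*13348 = 24293 - 13348 = 10945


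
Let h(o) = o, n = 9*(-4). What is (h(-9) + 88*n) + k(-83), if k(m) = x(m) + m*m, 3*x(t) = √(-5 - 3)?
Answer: 3712 + 2*I*√2/3 ≈ 3712.0 + 0.94281*I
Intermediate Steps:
x(t) = 2*I*√2/3 (x(t) = √(-5 - 3)/3 = √(-8)/3 = (2*I*√2)/3 = 2*I*√2/3)
n = -36
k(m) = m² + 2*I*√2/3 (k(m) = 2*I*√2/3 + m*m = 2*I*√2/3 + m² = m² + 2*I*√2/3)
(h(-9) + 88*n) + k(-83) = (-9 + 88*(-36)) + ((-83)² + 2*I*√2/3) = (-9 - 3168) + (6889 + 2*I*√2/3) = -3177 + (6889 + 2*I*√2/3) = 3712 + 2*I*√2/3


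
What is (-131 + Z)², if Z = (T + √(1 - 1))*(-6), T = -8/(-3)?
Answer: 21609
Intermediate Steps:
T = 8/3 (T = -8*(-⅓) = 8/3 ≈ 2.6667)
Z = -16 (Z = (8/3 + √(1 - 1))*(-6) = (8/3 + √0)*(-6) = (8/3 + 0)*(-6) = (8/3)*(-6) = -16)
(-131 + Z)² = (-131 - 16)² = (-147)² = 21609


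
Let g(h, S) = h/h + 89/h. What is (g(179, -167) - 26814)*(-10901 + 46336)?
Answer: -170068085530/179 ≈ -9.5010e+8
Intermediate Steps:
g(h, S) = 1 + 89/h
(g(179, -167) - 26814)*(-10901 + 46336) = ((89 + 179)/179 - 26814)*(-10901 + 46336) = ((1/179)*268 - 26814)*35435 = (268/179 - 26814)*35435 = -4799438/179*35435 = -170068085530/179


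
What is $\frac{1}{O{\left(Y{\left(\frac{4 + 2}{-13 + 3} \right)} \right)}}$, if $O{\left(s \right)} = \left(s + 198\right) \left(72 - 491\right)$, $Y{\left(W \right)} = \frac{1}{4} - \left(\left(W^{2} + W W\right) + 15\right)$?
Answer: $- \frac{100}{7648007} \approx -1.3075 \cdot 10^{-5}$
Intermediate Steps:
$Y{\left(W \right)} = - \frac{59}{4} - 2 W^{2}$ ($Y{\left(W \right)} = \frac{1}{4} - \left(\left(W^{2} + W^{2}\right) + 15\right) = \frac{1}{4} - \left(2 W^{2} + 15\right) = \frac{1}{4} - \left(15 + 2 W^{2}\right) = - \frac{59}{4} - 2 W^{2}$)
$O{\left(s \right)} = -82962 - 419 s$ ($O{\left(s \right)} = \left(198 + s\right) \left(-419\right) = -82962 - 419 s$)
$\frac{1}{O{\left(Y{\left(\frac{4 + 2}{-13 + 3} \right)} \right)}} = \frac{1}{-82962 - 419 \left(- \frac{59}{4} - 2 \left(\frac{4 + 2}{-13 + 3}\right)^{2}\right)} = \frac{1}{-82962 - 419 \left(- \frac{59}{4} - 2 \left(\frac{6}{-10}\right)^{2}\right)} = \frac{1}{-82962 - 419 \left(- \frac{59}{4} - 2 \left(6 \left(- \frac{1}{10}\right)\right)^{2}\right)} = \frac{1}{-82962 - 419 \left(- \frac{59}{4} - 2 \left(- \frac{3}{5}\right)^{2}\right)} = \frac{1}{-82962 - 419 \left(- \frac{59}{4} - \frac{18}{25}\right)} = \frac{1}{-82962 - - \frac{648193}{100}} = \frac{1}{-82962 + \frac{648193}{100}} = \frac{1}{- \frac{7648007}{100}} = - \frac{100}{7648007}$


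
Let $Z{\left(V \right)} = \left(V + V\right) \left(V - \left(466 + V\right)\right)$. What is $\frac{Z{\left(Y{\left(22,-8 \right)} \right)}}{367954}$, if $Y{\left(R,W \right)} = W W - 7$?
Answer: $- \frac{1398}{9683} \approx -0.14438$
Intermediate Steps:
$Y{\left(R,W \right)} = -7 + W^{2}$ ($Y{\left(R,W \right)} = W^{2} - 7 = -7 + W^{2}$)
$Z{\left(V \right)} = - 932 V$ ($Z{\left(V \right)} = 2 V \left(-466\right) = - 932 V$)
$\frac{Z{\left(Y{\left(22,-8 \right)} \right)}}{367954} = \frac{\left(-932\right) \left(-7 + \left(-8\right)^{2}\right)}{367954} = - 932 \left(-7 + 64\right) \frac{1}{367954} = \left(-932\right) 57 \cdot \frac{1}{367954} = \left(-53124\right) \frac{1}{367954} = - \frac{1398}{9683}$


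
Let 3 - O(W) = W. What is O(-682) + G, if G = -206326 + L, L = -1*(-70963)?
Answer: -134678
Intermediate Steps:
L = 70963
O(W) = 3 - W
G = -135363 (G = -206326 + 70963 = -135363)
O(-682) + G = (3 - 1*(-682)) - 135363 = (3 + 682) - 135363 = 685 - 135363 = -134678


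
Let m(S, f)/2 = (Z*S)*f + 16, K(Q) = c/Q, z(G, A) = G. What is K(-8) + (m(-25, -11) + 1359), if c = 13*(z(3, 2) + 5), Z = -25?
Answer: -12372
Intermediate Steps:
c = 104 (c = 13*(3 + 5) = 13*8 = 104)
K(Q) = 104/Q
m(S, f) = 32 - 50*S*f (m(S, f) = 2*((-25*S)*f + 16) = 2*(-25*S*f + 16) = 2*(16 - 25*S*f) = 32 - 50*S*f)
K(-8) + (m(-25, -11) + 1359) = 104/(-8) + ((32 - 50*(-25)*(-11)) + 1359) = 104*(-⅛) + ((32 - 13750) + 1359) = -13 + (-13718 + 1359) = -13 - 12359 = -12372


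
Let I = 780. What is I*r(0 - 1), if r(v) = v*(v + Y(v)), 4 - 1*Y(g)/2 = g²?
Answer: -3900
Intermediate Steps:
Y(g) = 8 - 2*g²
r(v) = v*(8 + v - 2*v²) (r(v) = v*(v + (8 - 2*v²)) = v*(8 + v - 2*v²))
I*r(0 - 1) = 780*((0 - 1)*(8 + (0 - 1) - 2*(0 - 1)²)) = 780*(-(8 - 1 - 2*(-1)²)) = 780*(-(8 - 1 - 2*1)) = 780*(-(8 - 1 - 2)) = 780*(-1*5) = 780*(-5) = -3900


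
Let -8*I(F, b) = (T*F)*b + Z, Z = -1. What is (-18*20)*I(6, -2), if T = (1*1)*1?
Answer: -585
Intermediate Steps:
T = 1 (T = 1*1 = 1)
I(F, b) = 1/8 - F*b/8 (I(F, b) = -((1*F)*b - 1)/8 = -(F*b - 1)/8 = -(-1 + F*b)/8 = 1/8 - F*b/8)
(-18*20)*I(6, -2) = (-18*20)*(1/8 - 1/8*6*(-2)) = -360*(1/8 + 3/2) = -360*13/8 = -585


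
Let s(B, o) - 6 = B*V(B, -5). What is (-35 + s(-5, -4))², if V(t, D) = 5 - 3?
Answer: 1521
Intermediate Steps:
V(t, D) = 2
s(B, o) = 6 + 2*B (s(B, o) = 6 + B*2 = 6 + 2*B)
(-35 + s(-5, -4))² = (-35 + (6 + 2*(-5)))² = (-35 + (6 - 10))² = (-35 - 4)² = (-39)² = 1521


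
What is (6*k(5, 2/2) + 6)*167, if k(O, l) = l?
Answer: 2004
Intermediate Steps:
(6*k(5, 2/2) + 6)*167 = (6*(2/2) + 6)*167 = (6*(2*(½)) + 6)*167 = (6*1 + 6)*167 = (6 + 6)*167 = 12*167 = 2004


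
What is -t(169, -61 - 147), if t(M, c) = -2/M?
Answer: 2/169 ≈ 0.011834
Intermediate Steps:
-t(169, -61 - 147) = -(-2)/169 = -1*(-2/169) = 2/169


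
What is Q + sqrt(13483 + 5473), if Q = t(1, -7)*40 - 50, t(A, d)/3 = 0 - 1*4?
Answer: -530 + 2*sqrt(4739) ≈ -392.32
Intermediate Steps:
t(A, d) = -12 (t(A, d) = 3*(0 - 1*4) = 3*(0 - 4) = 3*(-4) = -12)
Q = -530 (Q = -12*40 - 50 = -480 - 50 = -530)
Q + sqrt(13483 + 5473) = -530 + sqrt(13483 + 5473) = -530 + sqrt(18956) = -530 + 2*sqrt(4739)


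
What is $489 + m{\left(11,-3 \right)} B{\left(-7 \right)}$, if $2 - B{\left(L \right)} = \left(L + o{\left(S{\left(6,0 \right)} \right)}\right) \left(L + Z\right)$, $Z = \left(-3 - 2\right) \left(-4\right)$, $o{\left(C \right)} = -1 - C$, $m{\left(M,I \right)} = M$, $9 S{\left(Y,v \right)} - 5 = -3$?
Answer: $\frac{15181}{9} \approx 1686.8$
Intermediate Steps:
$S{\left(Y,v \right)} = \frac{2}{9}$ ($S{\left(Y,v \right)} = \frac{5}{9} + \frac{1}{9} \left(-3\right) = \frac{5}{9} - \frac{1}{3} = \frac{2}{9}$)
$Z = 20$ ($Z = \left(-5\right) \left(-4\right) = 20$)
$B{\left(L \right)} = 2 - \left(20 + L\right) \left(- \frac{11}{9} + L\right)$ ($B{\left(L \right)} = 2 - \left(L - \frac{11}{9}\right) \left(L + 20\right) = 2 - \left(L - \frac{11}{9}\right) \left(20 + L\right) = 2 - \left(- \frac{11}{9} + L\right) \left(20 + L\right) = 2 - \left(20 + L\right) \left(- \frac{11}{9} + L\right)$)
$489 + m{\left(11,-3 \right)} B{\left(-7 \right)} = 489 + 11 \left(\frac{238}{9} - \left(-7\right)^{2} - - \frac{1183}{9}\right) = 489 + 11 \left(\frac{238}{9} - 49 + \frac{1183}{9}\right) = 489 + 11 \cdot \frac{980}{9} = 489 + \frac{10780}{9} = \frac{15181}{9}$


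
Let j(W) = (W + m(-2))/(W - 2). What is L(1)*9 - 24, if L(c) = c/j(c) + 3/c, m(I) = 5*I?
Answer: 4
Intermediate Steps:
j(W) = (-10 + W)/(-2 + W) (j(W) = (W + 5*(-2))/(W - 2) = (W - 10)/(-2 + W) = (-10 + W)/(-2 + W))
L(c) = 3/c + c*(-2 + c)/(-10 + c) (L(c) = c/(((-10 + c)/(-2 + c))) + 3/c = c*((-2 + c)/(-10 + c)) + 3/c = c*(-2 + c)/(-10 + c) + 3/c = 3/c + c*(-2 + c)/(-10 + c))
L(1)*9 - 24 = ((-30 + 3*1 + 1²*(-2 + 1))/(1*(-10 + 1)))*9 - 24 = (1*(-30 + 3 + 1*(-1))/(-9))*9 - 24 = (1*(-⅑)*(-30 + 3 - 1))*9 - 24 = (1*(-⅑)*(-28))*9 - 24 = (28/9)*9 - 24 = 28 - 24 = 4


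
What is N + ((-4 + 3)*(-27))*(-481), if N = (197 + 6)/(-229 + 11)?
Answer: -2831369/218 ≈ -12988.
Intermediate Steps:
N = -203/218 (N = 203/(-218) = 203*(-1/218) = -203/218 ≈ -0.93119)
N + ((-4 + 3)*(-27))*(-481) = -203/218 + ((-4 + 3)*(-27))*(-481) = -203/218 - 1*(-27)*(-481) = -203/218 + 27*(-481) = -203/218 - 12987 = -2831369/218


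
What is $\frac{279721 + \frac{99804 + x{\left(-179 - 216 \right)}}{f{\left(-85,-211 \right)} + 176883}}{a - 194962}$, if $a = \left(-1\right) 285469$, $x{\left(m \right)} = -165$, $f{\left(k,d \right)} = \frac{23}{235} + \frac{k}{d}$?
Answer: $- \frac{817791014486986}{1404583008337691} \approx -0.58223$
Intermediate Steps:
$f{\left(k,d \right)} = \frac{23}{235} + \frac{k}{d}$ ($f{\left(k,d \right)} = 23 \cdot \frac{1}{235} + \frac{k}{d} = \frac{23}{235} + \frac{k}{d}$)
$a = -285469$
$\frac{279721 + \frac{99804 + x{\left(-179 - 216 \right)}}{f{\left(-85,-211 \right)} + 176883}}{a - 194962} = \frac{279721 + \frac{99804 - 165}{\left(\frac{23}{235} - \frac{85}{-211}\right) + 176883}}{-285469 - 194962} = \frac{279721 + \frac{99639}{\left(\frac{23}{235} - - \frac{85}{211}\right) + 176883}}{-480431} = \left(279721 + \frac{99639}{\left(\frac{23}{235} + \frac{85}{211}\right) + 176883}\right) \left(- \frac{1}{480431}\right) = \left(279721 + \frac{99639}{\frac{24828}{49585} + 176883}\right) \left(- \frac{1}{480431}\right) = \left(279721 + \frac{99639}{\frac{8770768383}{49585}}\right) \left(- \frac{1}{480431}\right) = \left(279721 + 99639 \cdot \frac{49585}{8770768383}\right) \left(- \frac{1}{480431}\right) = \left(279721 + \frac{1646866605}{2923589461}\right) \left(- \frac{1}{480431}\right) = \frac{817791014486986}{2923589461} \left(- \frac{1}{480431}\right) = - \frac{817791014486986}{1404583008337691}$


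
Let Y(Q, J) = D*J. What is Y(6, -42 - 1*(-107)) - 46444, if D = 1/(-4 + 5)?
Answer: -46379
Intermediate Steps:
D = 1 (D = 1/1 = 1)
Y(Q, J) = J (Y(Q, J) = 1*J = J)
Y(6, -42 - 1*(-107)) - 46444 = (-42 - 1*(-107)) - 46444 = (-42 + 107) - 46444 = 65 - 46444 = -46379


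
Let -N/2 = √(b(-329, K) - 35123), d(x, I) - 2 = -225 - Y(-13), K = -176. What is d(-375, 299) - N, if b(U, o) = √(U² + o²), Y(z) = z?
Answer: -210 + 2*I*√(35123 - √139217) ≈ -210.0 + 372.83*I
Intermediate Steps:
d(x, I) = -210 (d(x, I) = 2 + (-225 - 1*(-13)) = 2 + (-225 + 13) = 2 - 212 = -210)
N = -2*√(-35123 + √139217) (N = -2*√(√((-329)² + (-176)²) - 35123) = -2*√(√(108241 + 30976) - 35123) = -2*√(√139217 - 35123) = -2*√(-35123 + √139217) ≈ -372.83*I)
d(-375, 299) - N = -210 - (-2)*I*√(35123 - √139217) = -210 + 2*I*√(35123 - √139217)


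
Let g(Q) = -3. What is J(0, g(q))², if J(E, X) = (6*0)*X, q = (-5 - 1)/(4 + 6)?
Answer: 0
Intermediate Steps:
q = -⅗ (q = -6/10 = -6*⅒ = -⅗ ≈ -0.60000)
J(E, X) = 0 (J(E, X) = 0*X = 0)
J(0, g(q))² = 0² = 0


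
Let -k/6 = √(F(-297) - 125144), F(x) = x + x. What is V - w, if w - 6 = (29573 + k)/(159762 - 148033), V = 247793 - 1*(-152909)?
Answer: 4699733811/11729 + 6*I*√125738/11729 ≈ 4.0069e+5 + 0.18139*I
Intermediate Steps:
F(x) = 2*x
k = -6*I*√125738 (k = -6*√(2*(-297) - 125144) = -6*√(-594 - 125144) = -6*I*√125738 ≈ -2127.6*I)
V = 400702 (V = 247793 + 152909 = 400702)
w = 99947/11729 - 6*I*√125738/11729 (w = 6 + (29573 - 6*I*√125738)/(159762 - 148033) = 6 + (29573 - 6*I*√125738)/11729 = 6 + (29573 - 6*I*√125738)*(1/11729) = 6 + (29573/11729 - 6*I*√125738/11729) = 99947/11729 - 6*I*√125738/11729 ≈ 8.5214 - 0.18139*I)
V - w = 400702 - (99947/11729 - 6*I*√125738/11729) = 400702 + (-99947/11729 + 6*I*√125738/11729) = 4699733811/11729 + 6*I*√125738/11729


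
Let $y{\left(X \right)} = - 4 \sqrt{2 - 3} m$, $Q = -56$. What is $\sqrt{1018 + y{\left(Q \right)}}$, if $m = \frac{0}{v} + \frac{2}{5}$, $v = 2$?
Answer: $\frac{\sqrt{25450 - 40 i}}{5} \approx 31.906 - 0.025074 i$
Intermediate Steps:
$m = \frac{2}{5}$ ($m = \frac{0}{2} + \frac{2}{5} = 0 \cdot \frac{1}{2} + 2 \cdot \frac{1}{5} = 0 + \frac{2}{5} = \frac{2}{5} \approx 0.4$)
$y{\left(X \right)} = - \frac{8 i}{5}$ ($y{\left(X \right)} = - 4 \sqrt{2 - 3} \cdot \frac{2}{5} = - 4 \sqrt{-1} \cdot \frac{2}{5} = - 4 i \frac{2}{5} = - \frac{8 i}{5}$)
$\sqrt{1018 + y{\left(Q \right)}} = \sqrt{1018 - \frac{8 i}{5}}$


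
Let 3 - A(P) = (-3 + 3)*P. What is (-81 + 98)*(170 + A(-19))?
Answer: 2941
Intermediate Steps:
A(P) = 3 (A(P) = 3 - (-3 + 3)*P = 3 - 0*P = 3 - 1*0 = 3 + 0 = 3)
(-81 + 98)*(170 + A(-19)) = (-81 + 98)*(170 + 3) = 17*173 = 2941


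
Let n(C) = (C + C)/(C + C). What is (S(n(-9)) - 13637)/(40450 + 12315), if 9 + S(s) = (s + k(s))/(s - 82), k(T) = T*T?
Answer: -1105328/4273965 ≈ -0.25862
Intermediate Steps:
n(C) = 1 (n(C) = (2*C)/((2*C)) = (2*C)*(1/(2*C)) = 1)
k(T) = T**2
S(s) = -9 + (s + s**2)/(-82 + s) (S(s) = -9 + (s + s**2)/(s - 82) = -9 + (s + s**2)/(-82 + s))
(S(n(-9)) - 13637)/(40450 + 12315) = ((738 + 1**2 - 8*1)/(-82 + 1) - 13637)/(40450 + 12315) = ((738 + 1 - 8)/(-81) - 13637)/52765 = (-1/81*731 - 13637)*(1/52765) = (-731/81 - 13637)*(1/52765) = -1105328/81*1/52765 = -1105328/4273965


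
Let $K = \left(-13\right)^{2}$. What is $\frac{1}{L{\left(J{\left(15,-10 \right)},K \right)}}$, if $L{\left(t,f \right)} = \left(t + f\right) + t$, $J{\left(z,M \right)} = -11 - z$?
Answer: $\frac{1}{117} \approx 0.008547$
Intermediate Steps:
$K = 169$
$L{\left(t,f \right)} = f + 2 t$ ($L{\left(t,f \right)} = \left(f + t\right) + t = f + 2 t$)
$\frac{1}{L{\left(J{\left(15,-10 \right)},K \right)}} = \frac{1}{169 + 2 \left(-11 - 15\right)} = \frac{1}{169 + 2 \left(-26\right)} = \frac{1}{169 - 52} = \frac{1}{117}$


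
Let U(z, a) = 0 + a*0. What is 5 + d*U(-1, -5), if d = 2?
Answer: 5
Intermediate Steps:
U(z, a) = 0 (U(z, a) = 0 + 0 = 0)
5 + d*U(-1, -5) = 5 + 2*0 = 5 + 0 = 5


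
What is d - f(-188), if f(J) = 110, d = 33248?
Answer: 33138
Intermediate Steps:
d - f(-188) = 33248 - 1*110 = 33248 - 110 = 33138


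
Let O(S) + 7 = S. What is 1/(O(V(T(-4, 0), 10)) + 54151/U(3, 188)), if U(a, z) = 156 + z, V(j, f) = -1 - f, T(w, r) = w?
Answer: 344/47959 ≈ 0.0071728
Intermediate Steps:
O(S) = -7 + S
1/(O(V(T(-4, 0), 10)) + 54151/U(3, 188)) = 1/((-7 + (-1 - 1*10)) + 54151/(156 + 188)) = 1/((-7 + (-1 - 10)) + 54151/344) = 1/((-7 - 11) + 54151*(1/344)) = 1/(-18 + 54151/344) = 1/(47959/344) = 344/47959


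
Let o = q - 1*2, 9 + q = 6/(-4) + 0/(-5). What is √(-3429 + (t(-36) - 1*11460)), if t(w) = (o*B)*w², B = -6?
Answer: √82311 ≈ 286.90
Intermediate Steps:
q = -21/2 (q = -9 + (6/(-4) + 0/(-5)) = -9 + (6*(-¼) + 0*(-⅕)) = -9 + (-3/2 + 0) = -9 - 3/2 = -21/2 ≈ -10.500)
o = -25/2 (o = -21/2 - 1*2 = -21/2 - 2 = -25/2 ≈ -12.500)
t(w) = 75*w² (t(w) = (-25/2*(-6))*w² = 75*w²)
√(-3429 + (t(-36) - 1*11460)) = √(-3429 + (75*(-36)² - 1*11460)) = √(-3429 + (75*1296 - 11460)) = √(-3429 + (97200 - 11460)) = √(-3429 + 85740) = √82311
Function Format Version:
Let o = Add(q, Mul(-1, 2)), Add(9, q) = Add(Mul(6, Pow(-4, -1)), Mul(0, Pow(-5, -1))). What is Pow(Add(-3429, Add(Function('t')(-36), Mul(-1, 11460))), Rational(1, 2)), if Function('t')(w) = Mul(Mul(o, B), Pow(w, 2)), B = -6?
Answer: Pow(82311, Rational(1, 2)) ≈ 286.90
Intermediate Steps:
q = Rational(-21, 2) (q = Add(-9, Add(Mul(6, Pow(-4, -1)), Mul(0, Pow(-5, -1)))) = Add(-9, Add(Mul(6, Rational(-1, 4)), Mul(0, Rational(-1, 5)))) = Add(-9, Add(Rational(-3, 2), 0)) = Add(-9, Rational(-3, 2)) = Rational(-21, 2) ≈ -10.500)
o = Rational(-25, 2) (o = Add(Rational(-21, 2), Mul(-1, 2)) = Add(Rational(-21, 2), -2) = Rational(-25, 2) ≈ -12.500)
Function('t')(w) = Mul(75, Pow(w, 2)) (Function('t')(w) = Mul(Mul(Rational(-25, 2), -6), Pow(w, 2)) = Mul(75, Pow(w, 2)))
Pow(Add(-3429, Add(Function('t')(-36), Mul(-1, 11460))), Rational(1, 2)) = Pow(Add(-3429, Add(Mul(75, Pow(-36, 2)), Mul(-1, 11460))), Rational(1, 2)) = Pow(Add(-3429, Add(Mul(75, 1296), -11460)), Rational(1, 2)) = Pow(Add(-3429, Add(97200, -11460)), Rational(1, 2)) = Pow(Add(-3429, 85740), Rational(1, 2)) = Pow(82311, Rational(1, 2))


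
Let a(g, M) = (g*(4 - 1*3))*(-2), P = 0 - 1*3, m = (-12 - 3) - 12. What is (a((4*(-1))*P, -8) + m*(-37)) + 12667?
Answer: 13642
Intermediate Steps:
m = -27 (m = -15 - 12 = -27)
P = -3 (P = 0 - 3 = -3)
a(g, M) = -2*g (a(g, M) = (g*(4 - 3))*(-2) = (g*1)*(-2) = g*(-2) = -2*g)
(a((4*(-1))*P, -8) + m*(-37)) + 12667 = (-2*4*(-1)*(-3) - 27*(-37)) + 12667 = (-(-8)*(-3) + 999) + 12667 = (-2*12 + 999) + 12667 = (-24 + 999) + 12667 = 975 + 12667 = 13642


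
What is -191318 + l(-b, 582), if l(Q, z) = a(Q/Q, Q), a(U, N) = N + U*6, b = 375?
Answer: -191687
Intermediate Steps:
a(U, N) = N + 6*U
l(Q, z) = 6 + Q (l(Q, z) = Q + 6*(Q/Q) = Q + 6*1 = Q + 6 = 6 + Q)
-191318 + l(-b, 582) = -191318 + (6 - 1*375) = -191318 + (6 - 375) = -191318 - 369 = -191687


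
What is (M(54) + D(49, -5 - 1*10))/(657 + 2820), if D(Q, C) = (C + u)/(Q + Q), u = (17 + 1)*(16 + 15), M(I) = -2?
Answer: 347/340746 ≈ 0.0010184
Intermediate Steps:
u = 558 (u = 18*31 = 558)
D(Q, C) = (558 + C)/(2*Q) (D(Q, C) = (C + 558)/(Q + Q) = (558 + C)/((2*Q)) = (558 + C)*(1/(2*Q)) = (558 + C)/(2*Q))
(M(54) + D(49, -5 - 1*10))/(657 + 2820) = (-2 + (½)*(558 + (-5 - 1*10))/49)/(657 + 2820) = (-2 + (½)*(1/49)*(558 + (-5 - 10)))/3477 = (-2 + (½)*(1/49)*(558 - 15))*(1/3477) = (-2 + (½)*(1/49)*543)*(1/3477) = (-2 + 543/98)*(1/3477) = (347/98)*(1/3477) = 347/340746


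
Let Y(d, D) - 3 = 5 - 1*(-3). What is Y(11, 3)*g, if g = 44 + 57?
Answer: 1111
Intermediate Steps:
Y(d, D) = 11 (Y(d, D) = 3 + (5 - 1*(-3)) = 3 + (5 + 3) = 3 + 8 = 11)
g = 101
Y(11, 3)*g = 11*101 = 1111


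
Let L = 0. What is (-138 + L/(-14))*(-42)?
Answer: 5796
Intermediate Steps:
(-138 + L/(-14))*(-42) = (-138 + 0/(-14))*(-42) = (-138 + 0*(-1/14))*(-42) = (-138 + 0)*(-42) = -138*(-42) = 5796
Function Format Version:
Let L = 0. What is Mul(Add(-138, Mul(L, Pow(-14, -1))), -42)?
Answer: 5796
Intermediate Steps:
Mul(Add(-138, Mul(L, Pow(-14, -1))), -42) = Mul(Add(-138, Mul(0, Pow(-14, -1))), -42) = Mul(Add(-138, Mul(0, Rational(-1, 14))), -42) = Mul(Add(-138, 0), -42) = Mul(-138, -42) = 5796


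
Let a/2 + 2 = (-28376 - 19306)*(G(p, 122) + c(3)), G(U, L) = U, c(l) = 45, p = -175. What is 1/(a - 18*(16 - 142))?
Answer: 1/12399584 ≈ 8.0648e-8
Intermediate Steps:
a = 12397316 (a = -4 + 2*((-28376 - 19306)*(-175 + 45)) = -4 + 2*(-47682*(-130)) = -4 + 2*6198660 = -4 + 12397320 = 12397316)
1/(a - 18*(16 - 142)) = 1/(12397316 - 18*(16 - 142)) = 1/(12397316 - 18*(-126)) = 1/(12397316 + 2268) = 1/12399584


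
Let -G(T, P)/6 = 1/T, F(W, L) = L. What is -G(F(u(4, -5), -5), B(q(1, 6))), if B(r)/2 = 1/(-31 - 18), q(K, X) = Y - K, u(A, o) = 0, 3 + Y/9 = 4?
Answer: -6/5 ≈ -1.2000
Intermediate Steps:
Y = 9 (Y = -27 + 9*4 = -27 + 36 = 9)
q(K, X) = 9 - K
B(r) = -2/49 (B(r) = 2/(-31 - 18) = 2/(-49) = 2*(-1/49) = -2/49)
G(T, P) = -6/T
-G(F(u(4, -5), -5), B(q(1, 6))) = -(-6)/(-5) = -(-6)*(-1)/5 = -1*6/5 = -6/5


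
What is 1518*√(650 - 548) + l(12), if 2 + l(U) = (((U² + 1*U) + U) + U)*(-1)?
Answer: -182 + 1518*√102 ≈ 15149.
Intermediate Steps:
l(U) = -2 - U² - 3*U (l(U) = -2 + (((U² + 1*U) + U) + U)*(-1) = -2 + (((U² + U) + U) + U)*(-1) = -2 + (((U + U²) + U) + U)*(-1) = -2 + ((U² + 2*U) + U)*(-1) = -2 + (U² + 3*U)*(-1) = -2 + (-U² - 3*U) = -2 - U² - 3*U)
1518*√(650 - 548) + l(12) = 1518*√(650 - 548) + (-2 - 1*12² - 3*12) = 1518*√102 + (-2 - 1*144 - 36) = 1518*√102 + (-2 - 144 - 36) = 1518*√102 - 182 = -182 + 1518*√102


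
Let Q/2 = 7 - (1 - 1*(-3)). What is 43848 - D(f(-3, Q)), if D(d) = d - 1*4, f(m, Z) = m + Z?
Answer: 43849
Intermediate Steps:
Q = 6 (Q = 2*(7 - (1 - 1*(-3))) = 2*(7 - (1 + 3)) = 2*(7 - 1*4) = 2*(7 - 4) = 2*3 = 6)
f(m, Z) = Z + m
D(d) = -4 + d (D(d) = d - 4 = -4 + d)
43848 - D(f(-3, Q)) = 43848 - (-4 + (6 - 3)) = 43848 - (-4 + 3) = 43848 - 1*(-1) = 43848 + 1 = 43849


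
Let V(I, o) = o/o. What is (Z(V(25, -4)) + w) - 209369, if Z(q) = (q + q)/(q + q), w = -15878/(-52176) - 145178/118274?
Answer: -323007267825797/1542766056 ≈ -2.0937e+5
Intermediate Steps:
V(I, o) = 1
w = -1424213189/1542766056 (w = -15878*(-1/52176) - 145178*1/118274 = 7939/26088 - 72589/59137 = -1424213189/1542766056 ≈ -0.92316)
Z(q) = 1 (Z(q) = (2*q)/((2*q)) = (2*q)*(1/(2*q)) = 1)
(Z(V(25, -4)) + w) - 209369 = (1 - 1424213189/1542766056) - 209369 = 118552867/1542766056 - 209369 = -323007267825797/1542766056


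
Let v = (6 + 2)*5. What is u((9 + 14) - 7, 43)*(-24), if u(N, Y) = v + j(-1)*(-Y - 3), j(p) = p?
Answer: -2064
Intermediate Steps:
v = 40 (v = 8*5 = 40)
u(N, Y) = 43 + Y (u(N, Y) = 40 - (-Y - 3) = 40 - (-3 - Y) = 40 + (3 + Y) = 43 + Y)
u((9 + 14) - 7, 43)*(-24) = (43 + 43)*(-24) = 86*(-24) = -2064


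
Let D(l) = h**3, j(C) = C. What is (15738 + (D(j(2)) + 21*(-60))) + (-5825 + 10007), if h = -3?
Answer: 18633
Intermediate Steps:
D(l) = -27 (D(l) = (-3)**3 = -27)
(15738 + (D(j(2)) + 21*(-60))) + (-5825 + 10007) = (15738 + (-27 + 21*(-60))) + (-5825 + 10007) = (15738 + (-27 - 1260)) + 4182 = (15738 - 1287) + 4182 = 14451 + 4182 = 18633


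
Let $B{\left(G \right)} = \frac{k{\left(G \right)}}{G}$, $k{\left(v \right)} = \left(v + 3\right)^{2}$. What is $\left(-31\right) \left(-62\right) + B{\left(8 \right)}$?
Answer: $\frac{15497}{8} \approx 1937.1$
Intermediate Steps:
$k{\left(v \right)} = \left(3 + v\right)^{2}$
$B{\left(G \right)} = \frac{\left(3 + G\right)^{2}}{G}$
$\left(-31\right) \left(-62\right) + B{\left(8 \right)} = \left(-31\right) \left(-62\right) + \frac{\left(3 + 8\right)^{2}}{8} = 1922 + \frac{11^{2}}{8} = 1922 + \frac{1}{8} \cdot 121 = 1922 + \frac{121}{8} = \frac{15497}{8}$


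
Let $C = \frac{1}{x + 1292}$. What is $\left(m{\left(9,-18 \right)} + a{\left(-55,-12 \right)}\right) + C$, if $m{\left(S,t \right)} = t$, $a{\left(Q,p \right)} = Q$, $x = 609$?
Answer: $- \frac{138772}{1901} \approx -73.0$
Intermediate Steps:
$C = \frac{1}{1901}$ ($C = \frac{1}{609 + 1292} = \frac{1}{1901} \approx 0.00052604$)
$\left(m{\left(9,-18 \right)} + a{\left(-55,-12 \right)}\right) + C = \left(-18 - 55\right) + \frac{1}{1901} = -73 + \frac{1}{1901} = - \frac{138772}{1901}$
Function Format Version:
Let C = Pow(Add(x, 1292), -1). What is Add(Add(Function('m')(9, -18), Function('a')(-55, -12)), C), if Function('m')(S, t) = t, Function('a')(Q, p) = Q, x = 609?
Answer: Rational(-138772, 1901) ≈ -73.000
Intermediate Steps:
C = Rational(1, 1901) (C = Pow(Add(609, 1292), -1) = Pow(1901, -1) = Rational(1, 1901) ≈ 0.00052604)
Add(Add(Function('m')(9, -18), Function('a')(-55, -12)), C) = Add(Add(-18, -55), Rational(1, 1901)) = Add(-73, Rational(1, 1901)) = Rational(-138772, 1901)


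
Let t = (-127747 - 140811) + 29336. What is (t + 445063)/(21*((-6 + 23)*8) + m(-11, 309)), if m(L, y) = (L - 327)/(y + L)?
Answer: 30670309/425375 ≈ 72.102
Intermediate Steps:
t = -239222 (t = -268558 + 29336 = -239222)
m(L, y) = (-327 + L)/(L + y)
(t + 445063)/(21*((-6 + 23)*8) + m(-11, 309)) = (-239222 + 445063)/(21*((-6 + 23)*8) + (-327 - 11)/(-11 + 309)) = 205841/(21*(17*8) - 338/298) = 205841/(21*136 + (1/298)*(-338)) = 205841/(2856 - 169/149) = 205841/(425375/149) = 205841*(149/425375) = 30670309/425375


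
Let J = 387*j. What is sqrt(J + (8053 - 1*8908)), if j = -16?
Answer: 9*I*sqrt(87) ≈ 83.946*I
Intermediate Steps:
J = -6192 (J = 387*(-16) = -6192)
sqrt(J + (8053 - 1*8908)) = sqrt(-6192 + (8053 - 1*8908)) = sqrt(-6192 + (8053 - 8908)) = sqrt(-6192 - 855) = sqrt(-7047) = 9*I*sqrt(87)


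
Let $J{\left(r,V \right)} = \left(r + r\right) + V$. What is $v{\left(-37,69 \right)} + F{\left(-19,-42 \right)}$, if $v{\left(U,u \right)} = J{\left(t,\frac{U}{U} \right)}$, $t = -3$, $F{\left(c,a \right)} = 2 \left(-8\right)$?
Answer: $-21$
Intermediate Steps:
$F{\left(c,a \right)} = -16$
$J{\left(r,V \right)} = V + 2 r$ ($J{\left(r,V \right)} = 2 r + V = V + 2 r$)
$v{\left(U,u \right)} = -5$ ($v{\left(U,u \right)} = \frac{U}{U} + 2 \left(-3\right) = 1 - 6 = -5$)
$v{\left(-37,69 \right)} + F{\left(-19,-42 \right)} = -5 - 16 = -21$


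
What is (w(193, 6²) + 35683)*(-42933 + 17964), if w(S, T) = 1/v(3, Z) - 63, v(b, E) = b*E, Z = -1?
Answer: -889387457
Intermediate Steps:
v(b, E) = E*b
w(S, T) = -190/3 (w(S, T) = 1/(-1*3) - 63 = 1/(-3) - 63 = -⅓ - 63 = -190/3)
(w(193, 6²) + 35683)*(-42933 + 17964) = (-190/3 + 35683)*(-42933 + 17964) = (106859/3)*(-24969) = -889387457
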